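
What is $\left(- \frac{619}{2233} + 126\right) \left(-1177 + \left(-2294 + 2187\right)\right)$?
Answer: $- \frac{360468876}{2233} \approx -1.6143 \cdot 10^{5}$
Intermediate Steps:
$\left(- \frac{619}{2233} + 126\right) \left(-1177 + \left(-2294 + 2187\right)\right) = \left(\left(-619\right) \frac{1}{2233} + 126\right) \left(-1177 - 107\right) = \left(- \frac{619}{2233} + 126\right) \left(-1284\right) = \frac{280739}{2233} \left(-1284\right) = - \frac{360468876}{2233}$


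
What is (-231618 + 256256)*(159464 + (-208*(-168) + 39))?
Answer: 4790785186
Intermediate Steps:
(-231618 + 256256)*(159464 + (-208*(-168) + 39)) = 24638*(159464 + (34944 + 39)) = 24638*(159464 + 34983) = 24638*194447 = 4790785186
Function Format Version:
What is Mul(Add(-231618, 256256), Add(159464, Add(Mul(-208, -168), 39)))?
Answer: 4790785186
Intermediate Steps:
Mul(Add(-231618, 256256), Add(159464, Add(Mul(-208, -168), 39))) = Mul(24638, Add(159464, Add(34944, 39))) = Mul(24638, Add(159464, 34983)) = Mul(24638, 194447) = 4790785186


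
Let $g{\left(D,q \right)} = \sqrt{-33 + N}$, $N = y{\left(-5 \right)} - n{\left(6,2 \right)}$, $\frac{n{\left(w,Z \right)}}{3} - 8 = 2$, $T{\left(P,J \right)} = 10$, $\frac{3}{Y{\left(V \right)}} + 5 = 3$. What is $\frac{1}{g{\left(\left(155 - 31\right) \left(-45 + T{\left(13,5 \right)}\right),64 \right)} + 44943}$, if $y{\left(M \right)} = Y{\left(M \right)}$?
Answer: $\frac{29962}{1346582209} - \frac{i \sqrt{258}}{4039746627} \approx 2.225 \cdot 10^{-5} - 3.9761 \cdot 10^{-9} i$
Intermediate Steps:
$Y{\left(V \right)} = - \frac{3}{2}$ ($Y{\left(V \right)} = \frac{3}{-5 + 3} = \frac{3}{-2} = 3 \left(- \frac{1}{2}\right) = - \frac{3}{2}$)
$y{\left(M \right)} = - \frac{3}{2}$
$n{\left(w,Z \right)} = 30$ ($n{\left(w,Z \right)} = 24 + 3 \cdot 2 = 24 + 6 = 30$)
$N = - \frac{63}{2}$ ($N = - \frac{3}{2} - 30 = - \frac{63}{2} \approx -31.5$)
$g{\left(D,q \right)} = \frac{i \sqrt{258}}{2}$ ($g{\left(D,q \right)} = \sqrt{-33 - \frac{63}{2}} = \sqrt{- \frac{129}{2}} = \frac{i \sqrt{258}}{2}$)
$\frac{1}{g{\left(\left(155 - 31\right) \left(-45 + T{\left(13,5 \right)}\right),64 \right)} + 44943} = \frac{1}{\frac{i \sqrt{258}}{2} + 44943} = \frac{1}{44943 + \frac{i \sqrt{258}}{2}}$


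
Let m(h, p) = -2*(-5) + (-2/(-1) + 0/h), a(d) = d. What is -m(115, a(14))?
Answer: -12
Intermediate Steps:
m(h, p) = 12 (m(h, p) = 10 + (-2*(-1) + 0) = 10 + (2 + 0) = 10 + 2 = 12)
-m(115, a(14)) = -1*12 = -12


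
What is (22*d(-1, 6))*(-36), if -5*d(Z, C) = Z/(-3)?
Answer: 264/5 ≈ 52.800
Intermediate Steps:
d(Z, C) = Z/15 (d(Z, C) = -Z/(5*(-3)) = -Z*(-1)/(5*3) = -(-1)*Z/15 = Z/15)
(22*d(-1, 6))*(-36) = (22*((1/15)*(-1)))*(-36) = (22*(-1/15))*(-36) = -22/15*(-36) = 264/5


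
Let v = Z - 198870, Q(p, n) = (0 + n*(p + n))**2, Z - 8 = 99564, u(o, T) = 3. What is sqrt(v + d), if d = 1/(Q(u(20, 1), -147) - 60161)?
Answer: I*sqrt(19931646758861375241699)/448024063 ≈ 315.12*I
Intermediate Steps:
Z = 99572 (Z = 8 + 99564 = 99572)
Q(p, n) = n**2*(n + p)**2 (Q(p, n) = (0 + n*(n + p))**2 = (n*(n + p))**2 = n**2*(n + p)**2)
d = 1/448024063 (d = 1/((-147)**2*(-147 + 3)**2 - 60161) = 1/(21609*(-144)**2 - 60161) = 1/(21609*20736 - 60161) = 1/(448084224 - 60161) = 1/448024063 ≈ 2.2320e-9)
v = -99298 (v = 99572 - 198870 = -99298)
sqrt(v + d) = sqrt(-99298 + 1/448024063) = sqrt(-44487893407773/448024063) = I*sqrt(19931646758861375241699)/448024063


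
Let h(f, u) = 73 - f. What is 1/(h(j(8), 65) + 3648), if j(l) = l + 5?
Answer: 1/3708 ≈ 0.00026969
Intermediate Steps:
j(l) = 5 + l
1/(h(j(8), 65) + 3648) = 1/((73 - (5 + 8)) + 3648) = 1/((73 - 1*13) + 3648) = 1/((73 - 13) + 3648) = 1/(60 + 3648) = 1/3708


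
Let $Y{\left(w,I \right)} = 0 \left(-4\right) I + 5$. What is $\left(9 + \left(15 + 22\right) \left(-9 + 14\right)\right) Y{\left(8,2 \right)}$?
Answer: $970$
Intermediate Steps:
$Y{\left(w,I \right)} = 5$ ($Y{\left(w,I \right)} = 0 I + 5 = 0 + 5 = 5$)
$\left(9 + \left(15 + 22\right) \left(-9 + 14\right)\right) Y{\left(8,2 \right)} = \left(9 + \left(15 + 22\right) \left(-9 + 14\right)\right) 5 = \left(9 + 37 \cdot 5\right) 5 = \left(9 + 185\right) 5 = 194 \cdot 5 = 970$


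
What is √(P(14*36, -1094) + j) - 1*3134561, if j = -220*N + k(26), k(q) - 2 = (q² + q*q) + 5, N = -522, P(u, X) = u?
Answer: -3134561 + 3*√12967 ≈ -3.1342e+6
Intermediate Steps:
k(q) = 7 + 2*q² (k(q) = 2 + ((q² + q*q) + 5) = 2 + ((q² + q²) + 5) = 2 + (2*q² + 5) = 2 + (5 + 2*q²) = 7 + 2*q²)
j = 116199 (j = -220*(-522) + (7 + 2*26²) = 114840 + (7 + 2*676) = 114840 + (7 + 1352) = 114840 + 1359 = 116199)
√(P(14*36, -1094) + j) - 1*3134561 = √(14*36 + 116199) - 1*3134561 = √(504 + 116199) - 3134561 = √116703 - 3134561 = 3*√12967 - 3134561 = -3134561 + 3*√12967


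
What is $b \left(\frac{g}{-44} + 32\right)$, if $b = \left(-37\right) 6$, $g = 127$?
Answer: $- \frac{142191}{22} \approx -6463.2$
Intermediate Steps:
$b = -222$
$b \left(\frac{g}{-44} + 32\right) = - 222 \left(\frac{127}{-44} + 32\right) = - 222 \left(127 \left(- \frac{1}{44}\right) + 32\right) = - 222 \left(- \frac{127}{44} + 32\right) = \left(-222\right) \frac{1281}{44} = - \frac{142191}{22}$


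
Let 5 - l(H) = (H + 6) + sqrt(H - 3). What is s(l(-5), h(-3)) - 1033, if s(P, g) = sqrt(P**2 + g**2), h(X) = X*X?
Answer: -1033 + sqrt(89 - 16*I*sqrt(2)) ≈ -1023.5 - 1.1898*I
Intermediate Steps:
h(X) = X**2
l(H) = -1 - H - sqrt(-3 + H) (l(H) = 5 - ((H + 6) + sqrt(H - 3)) = 5 - ((6 + H) + sqrt(-3 + H)) = 5 - (6 + H + sqrt(-3 + H)) = 5 + (-6 - H - sqrt(-3 + H)) = -1 - H - sqrt(-3 + H))
s(l(-5), h(-3)) - 1033 = sqrt((-1 - 1*(-5) - sqrt(-3 - 5))**2 + ((-3)**2)**2) - 1033 = sqrt((-1 + 5 - sqrt(-8))**2 + 9**2) - 1033 = sqrt((-1 + 5 - 2*I*sqrt(2))**2 + 81) - 1033 = sqrt((4 - 2*I*sqrt(2))**2 + 81) - 1033 = sqrt(81 + (4 - 2*I*sqrt(2))**2) - 1033 = -1033 + sqrt(81 + (4 - 2*I*sqrt(2))**2)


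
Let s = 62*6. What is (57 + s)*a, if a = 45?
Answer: 19305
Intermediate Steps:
s = 372
(57 + s)*a = (57 + 372)*45 = 429*45 = 19305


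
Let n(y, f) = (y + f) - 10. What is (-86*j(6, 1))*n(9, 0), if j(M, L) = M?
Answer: 516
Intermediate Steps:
n(y, f) = -10 + f + y (n(y, f) = (f + y) - 10 = -10 + f + y)
(-86*j(6, 1))*n(9, 0) = (-86*6)*(-10 + 0 + 9) = -516*(-1) = 516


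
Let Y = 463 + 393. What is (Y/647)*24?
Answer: 20544/647 ≈ 31.753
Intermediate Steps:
Y = 856
(Y/647)*24 = (856/647)*24 = 20544/647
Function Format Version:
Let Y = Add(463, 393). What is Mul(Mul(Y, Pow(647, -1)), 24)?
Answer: Rational(20544, 647) ≈ 31.753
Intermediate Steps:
Y = 856
Mul(Mul(Y, Pow(647, -1)), 24) = Mul(Mul(856, Pow(647, -1)), 24) = Mul(Mul(856, Rational(1, 647)), 24) = Mul(Rational(856, 647), 24) = Rational(20544, 647)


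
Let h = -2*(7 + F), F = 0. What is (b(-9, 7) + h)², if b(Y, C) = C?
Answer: 49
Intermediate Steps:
h = -14 (h = -2*(7 + 0) = -2*7 = -14)
(b(-9, 7) + h)² = (7 - 14)² = (-7)² = 49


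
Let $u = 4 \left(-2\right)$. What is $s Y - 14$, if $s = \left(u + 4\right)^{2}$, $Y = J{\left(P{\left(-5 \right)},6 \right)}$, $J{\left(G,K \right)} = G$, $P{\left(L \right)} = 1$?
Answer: $2$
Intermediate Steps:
$u = -8$
$Y = 1$
$s = 16$ ($s = \left(-8 + 4\right)^{2} = \left(-4\right)^{2} = 16$)
$s Y - 14 = 16 \cdot 1 - 14 = 16 - 14 = 2$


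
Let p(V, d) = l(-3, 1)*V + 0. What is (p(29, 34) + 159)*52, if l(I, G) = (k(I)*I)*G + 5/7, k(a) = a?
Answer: 160420/7 ≈ 22917.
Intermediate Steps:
l(I, G) = 5/7 + G*I**2 (l(I, G) = (I*I)*G + 5/7 = I**2*G + 5*(1/7) = G*I**2 + 5/7 = 5/7 + G*I**2)
p(V, d) = 68*V/7 (p(V, d) = (5/7 + 1*(-3)**2)*V + 0 = (5/7 + 1*9)*V + 0 = (5/7 + 9)*V + 0 = 68*V/7 + 0 = 68*V/7)
(p(29, 34) + 159)*52 = ((68/7)*29 + 159)*52 = (1972/7 + 159)*52 = (3085/7)*52 = 160420/7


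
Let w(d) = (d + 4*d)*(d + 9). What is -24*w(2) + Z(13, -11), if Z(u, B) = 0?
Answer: -2640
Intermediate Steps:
w(d) = 5*d*(9 + d) (w(d) = (5*d)*(9 + d) = 5*d*(9 + d))
-24*w(2) + Z(13, -11) = -120*2*(9 + 2) + 0 = -120*2*11 + 0 = -24*110 + 0 = -2640 + 0 = -2640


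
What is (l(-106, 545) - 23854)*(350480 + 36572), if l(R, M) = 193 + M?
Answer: -8947094032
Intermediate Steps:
(l(-106, 545) - 23854)*(350480 + 36572) = ((193 + 545) - 23854)*(350480 + 36572) = (738 - 23854)*387052 = -23116*387052 = -8947094032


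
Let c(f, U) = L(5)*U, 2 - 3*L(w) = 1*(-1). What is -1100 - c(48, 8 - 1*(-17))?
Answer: -1125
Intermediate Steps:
L(w) = 1 (L(w) = ⅔ - (-1)/3 = ⅔ - ⅓*(-1) = ⅔ + ⅓ = 1)
c(f, U) = U (c(f, U) = 1*U = U)
-1100 - c(48, 8 - 1*(-17)) = -1100 - (8 - 1*(-17)) = -1100 - (8 + 17) = -1100 - 1*25 = -1100 - 25 = -1125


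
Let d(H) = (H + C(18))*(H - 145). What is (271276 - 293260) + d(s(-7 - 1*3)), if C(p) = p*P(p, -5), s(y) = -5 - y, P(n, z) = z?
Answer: -10084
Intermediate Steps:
C(p) = -5*p (C(p) = p*(-5) = -5*p)
d(H) = (-145 + H)*(-90 + H) (d(H) = (H - 5*18)*(H - 145) = (H - 90)*(-145 + H) = (-90 + H)*(-145 + H) = (-145 + H)*(-90 + H))
(271276 - 293260) + d(s(-7 - 1*3)) = (271276 - 293260) + (13050 + (-5 - (-7 - 1*3))**2 - 235*(-5 - (-7 - 1*3))) = -21984 + (13050 + (-5 - (-7 - 3))**2 - 235*(-5 - (-7 - 3))) = -21984 + (13050 + (-5 - 1*(-10))**2 - 235*(-5 - 1*(-10))) = -21984 + (13050 + (-5 + 10)**2 - 235*(-5 + 10)) = -21984 + (13050 + 5**2 - 235*5) = -21984 + (13050 + 25 - 1175) = -21984 + 11900 = -10084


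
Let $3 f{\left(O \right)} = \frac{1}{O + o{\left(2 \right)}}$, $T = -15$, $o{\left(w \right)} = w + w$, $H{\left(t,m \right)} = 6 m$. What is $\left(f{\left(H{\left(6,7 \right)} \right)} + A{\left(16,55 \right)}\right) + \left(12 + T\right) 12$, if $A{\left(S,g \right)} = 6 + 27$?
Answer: $- \frac{413}{138} \approx -2.9928$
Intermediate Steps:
$A{\left(S,g \right)} = 33$
$o{\left(w \right)} = 2 w$
$f{\left(O \right)} = \frac{1}{3 \left(4 + O\right)}$ ($f{\left(O \right)} = \frac{1}{3 \left(O + 2 \cdot 2\right)} = \frac{1}{3 \left(O + 4\right)} = \frac{1}{3 \left(4 + O\right)}$)
$\left(f{\left(H{\left(6,7 \right)} \right)} + A{\left(16,55 \right)}\right) + \left(12 + T\right) 12 = \left(\frac{1}{3 \left(4 + 6 \cdot 7\right)} + 33\right) + \left(12 - 15\right) 12 = \left(\frac{1}{3 \left(4 + 42\right)} + 33\right) - 36 = \left(\frac{1}{3 \cdot 46} + 33\right) - 36 = \left(\frac{1}{3} \cdot \frac{1}{46} + 33\right) - 36 = \left(\frac{1}{138} + 33\right) - 36 = \frac{4555}{138} - 36 = - \frac{413}{138}$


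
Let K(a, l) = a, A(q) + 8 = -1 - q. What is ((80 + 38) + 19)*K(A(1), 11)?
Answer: -1370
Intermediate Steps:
A(q) = -9 - q (A(q) = -8 + (-1 - q) = -9 - q)
((80 + 38) + 19)*K(A(1), 11) = ((80 + 38) + 19)*(-9 - 1*1) = (118 + 19)*(-9 - 1) = 137*(-10) = -1370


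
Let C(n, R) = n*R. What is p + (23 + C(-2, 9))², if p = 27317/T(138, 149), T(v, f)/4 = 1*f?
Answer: 42217/596 ≈ 70.834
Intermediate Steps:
T(v, f) = 4*f (T(v, f) = 4*(1*f) = 4*f)
C(n, R) = R*n
p = 27317/596 (p = 27317/((4*149)) = 27317/596 ≈ 45.834)
p + (23 + C(-2, 9))² = 27317/596 + (23 + 9*(-2))² = 27317/596 + (23 - 18)² = 27317/596 + 5² = 27317/596 + 25 = 42217/596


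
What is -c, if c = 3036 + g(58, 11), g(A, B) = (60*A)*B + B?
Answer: -41327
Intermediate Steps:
g(A, B) = B + 60*A*B (g(A, B) = 60*A*B + B = B + 60*A*B)
c = 41327 (c = 3036 + 11*(1 + 60*58) = 3036 + 11*(1 + 3480) = 3036 + 11*3481 = 3036 + 38291 = 41327)
-c = -1*41327 = -41327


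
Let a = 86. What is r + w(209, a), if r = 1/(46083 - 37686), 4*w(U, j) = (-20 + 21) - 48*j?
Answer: -34654415/33588 ≈ -1031.8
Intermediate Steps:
w(U, j) = ¼ - 12*j (w(U, j) = ((-20 + 21) - 48*j)/4 = (1 - 48*j)/4 = ¼ - 12*j)
r = 1/8397 ≈ 0.00011909
r + w(209, a) = 1/8397 + (¼ - 12*86) = 1/8397 + (¼ - 1032) = 1/8397 - 4127/4 = -34654415/33588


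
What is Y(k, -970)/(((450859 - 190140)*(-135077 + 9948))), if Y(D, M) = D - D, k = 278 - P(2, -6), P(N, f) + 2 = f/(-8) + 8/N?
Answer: 0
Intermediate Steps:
P(N, f) = -2 + 8/N - f/8 (P(N, f) = -2 + (f/(-8) + 8/N) = -2 + (f*(-⅛) + 8/N) = -2 + (-f/8 + 8/N) = -2 + (8/N - f/8) = -2 + 8/N - f/8)
k = 1101/4 (k = 278 - (-2 + 8/2 - ⅛*(-6)) = 278 - (-2 + 8*(½) + ¾) = 278 - (-2 + 4 + ¾) = 278 - 1*11/4 = 278 - 11/4 = 1101/4 ≈ 275.25)
Y(D, M) = 0
Y(k, -970)/(((450859 - 190140)*(-135077 + 9948))) = 0/(((450859 - 190140)*(-135077 + 9948))) = 0/((260719*(-125129))) = 0/(-32623507751) = 0*(-1/32623507751) = 0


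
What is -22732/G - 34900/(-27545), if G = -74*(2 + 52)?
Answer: 38280667/5503491 ≈ 6.9557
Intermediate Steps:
G = -3996 (G = -74*54 = -3996)
-22732/G - 34900/(-27545) = -22732/(-3996) - 34900/(-27545) = -22732*(-1/3996) - 34900*(-1/27545) = 5683/999 + 6980/5509 = 38280667/5503491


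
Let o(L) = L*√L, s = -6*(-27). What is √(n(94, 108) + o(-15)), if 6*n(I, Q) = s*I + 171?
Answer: √(10266 - 60*I*√15)/2 ≈ 50.664 - 0.57333*I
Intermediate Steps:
s = 162
n(I, Q) = 57/2 + 27*I (n(I, Q) = (162*I + 171)/6 = (171 + 162*I)/6 = 57/2 + 27*I)
o(L) = L^(3/2)
√(n(94, 108) + o(-15)) = √((57/2 + 27*94) + (-15)^(3/2)) = √((57/2 + 2538) - 15*I*√15) = √(5133/2 - 15*I*√15)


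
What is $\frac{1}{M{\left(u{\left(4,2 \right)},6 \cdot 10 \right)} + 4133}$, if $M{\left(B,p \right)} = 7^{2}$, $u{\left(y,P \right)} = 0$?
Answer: $\frac{1}{4182} \approx 0.00023912$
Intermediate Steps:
$M{\left(B,p \right)} = 49$
$\frac{1}{M{\left(u{\left(4,2 \right)},6 \cdot 10 \right)} + 4133} = \frac{1}{49 + 4133} = \frac{1}{4182}$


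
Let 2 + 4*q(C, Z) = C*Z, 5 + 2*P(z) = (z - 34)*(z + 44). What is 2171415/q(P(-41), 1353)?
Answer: -8685660/155597 ≈ -55.822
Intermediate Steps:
P(z) = -5/2 + (-34 + z)*(44 + z)/2 (P(z) = -5/2 + ((z - 34)*(z + 44))/2 = -5/2 + ((-34 + z)*(44 + z))/2 = -5/2 + (-34 + z)*(44 + z)/2)
q(C, Z) = -½ + C*Z/4 (q(C, Z) = -½ + (C*Z)/4 = -½ + C*Z/4)
2171415/q(P(-41), 1353) = 2171415/(-½ + (¼)*(-1501/2 + (½)*(-41)² + 5*(-41))*1353) = 2171415/(-½ + (¼)*(-1501/2 + (½)*1681 - 205)*1353) = 2171415/(-½ + (¼)*(-1501/2 + 1681/2 - 205)*1353) = 2171415/(-½ + (¼)*(-115)*1353) = 2171415/(-½ - 155595/4) = 2171415/(-155597/4) = 2171415*(-4/155597) = -8685660/155597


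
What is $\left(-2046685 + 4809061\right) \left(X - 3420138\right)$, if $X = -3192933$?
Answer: $-18267788616696$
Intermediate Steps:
$\left(-2046685 + 4809061\right) \left(X - 3420138\right) = \left(-2046685 + 4809061\right) \left(-3192933 - 3420138\right) = 2762376 \left(-6613071\right) = -18267788616696$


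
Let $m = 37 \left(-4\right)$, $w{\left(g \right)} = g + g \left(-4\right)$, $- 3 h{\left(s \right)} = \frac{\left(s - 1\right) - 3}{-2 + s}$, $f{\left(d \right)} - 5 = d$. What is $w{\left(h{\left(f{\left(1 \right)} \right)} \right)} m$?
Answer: $-74$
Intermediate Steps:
$f{\left(d \right)} = 5 + d$
$h{\left(s \right)} = - \frac{-4 + s}{3 \left(-2 + s\right)}$ ($h{\left(s \right)} = - \frac{\left(\left(s - 1\right) - 3\right) \frac{1}{-2 + s}}{3} = - \frac{\left(\left(-1 + s\right) - 3\right) \frac{1}{-2 + s}}{3} = - \frac{\left(-4 + s\right) \frac{1}{-2 + s}}{3} = - \frac{\frac{1}{-2 + s} \left(-4 + s\right)}{3} = - \frac{-4 + s}{3 \left(-2 + s\right)}$)
$w{\left(g \right)} = - 3 g$ ($w{\left(g \right)} = g - 4 g = - 3 g$)
$m = -148$
$w{\left(h{\left(f{\left(1 \right)} \right)} \right)} m = - 3 \frac{4 - \left(5 + 1\right)}{3 \left(-2 + \left(5 + 1\right)\right)} \left(-148\right) = - 3 \frac{4 - 6}{3 \left(-2 + 6\right)} \left(-148\right) = - 3 \frac{4 - 6}{3 \cdot 4} \left(-148\right) = - 3 \cdot \frac{1}{3} \cdot \frac{1}{4} \left(-2\right) \left(-148\right) = \left(-3\right) \left(- \frac{1}{6}\right) \left(-148\right) = \frac{1}{2} \left(-148\right) = -74$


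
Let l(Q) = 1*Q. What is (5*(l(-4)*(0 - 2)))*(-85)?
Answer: -3400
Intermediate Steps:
l(Q) = Q
(5*(l(-4)*(0 - 2)))*(-85) = (5*(-4*(0 - 2)))*(-85) = (5*(-4*(-2)))*(-85) = (5*8)*(-85) = 40*(-85) = -3400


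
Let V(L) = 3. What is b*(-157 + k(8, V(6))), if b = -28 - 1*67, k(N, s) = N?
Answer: 14155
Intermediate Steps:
b = -95 (b = -28 - 67 = -95)
b*(-157 + k(8, V(6))) = -95*(-157 + 8) = -95*(-149) = 14155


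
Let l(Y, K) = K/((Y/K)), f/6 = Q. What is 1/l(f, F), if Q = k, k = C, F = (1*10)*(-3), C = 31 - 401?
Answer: -37/15 ≈ -2.4667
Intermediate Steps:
C = -370
F = -30 (F = 10*(-3) = -30)
k = -370
Q = -370
f = -2220 (f = 6*(-370) = -2220)
l(Y, K) = K²/Y (l(Y, K) = K*(K/Y) = K²/Y)
1/l(f, F) = 1/((-30)²/(-2220)) = 1/(900*(-1/2220)) = 1/(-15/37) = -37/15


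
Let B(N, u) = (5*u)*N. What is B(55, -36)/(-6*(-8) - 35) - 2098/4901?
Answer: -3734398/4901 ≈ -761.97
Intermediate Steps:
B(N, u) = 5*N*u
B(55, -36)/(-6*(-8) - 35) - 2098/4901 = (5*55*(-36))/(-6*(-8) - 35) - 2098/4901 = -9900/(48 - 35) - 2098*1/4901 = -9900/13 - 2098/4901 = -3734398/4901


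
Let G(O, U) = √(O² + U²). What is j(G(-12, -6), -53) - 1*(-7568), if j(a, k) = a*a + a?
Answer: 7748 + 6*√5 ≈ 7761.4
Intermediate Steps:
j(a, k) = a + a² (j(a, k) = a² + a = a + a²)
j(G(-12, -6), -53) - 1*(-7568) = √((-12)² + (-6)²)*(1 + √((-12)² + (-6)²)) - 1*(-7568) = √(144 + 36)*(1 + √(144 + 36)) + 7568 = √180*(1 + √180) + 7568 = (6*√5)*(1 + 6*√5) + 7568 = 6*√5*(1 + 6*√5) + 7568 = 7568 + 6*√5*(1 + 6*√5)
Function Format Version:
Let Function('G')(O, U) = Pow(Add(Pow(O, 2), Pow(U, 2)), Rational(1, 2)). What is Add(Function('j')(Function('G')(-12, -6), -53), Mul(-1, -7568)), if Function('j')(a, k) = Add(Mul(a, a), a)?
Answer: Add(7748, Mul(6, Pow(5, Rational(1, 2)))) ≈ 7761.4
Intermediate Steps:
Function('j')(a, k) = Add(a, Pow(a, 2)) (Function('j')(a, k) = Add(Pow(a, 2), a) = Add(a, Pow(a, 2)))
Add(Function('j')(Function('G')(-12, -6), -53), Mul(-1, -7568)) = Add(Mul(Pow(Add(Pow(-12, 2), Pow(-6, 2)), Rational(1, 2)), Add(1, Pow(Add(Pow(-12, 2), Pow(-6, 2)), Rational(1, 2)))), Mul(-1, -7568)) = Add(Mul(Pow(Add(144, 36), Rational(1, 2)), Add(1, Pow(Add(144, 36), Rational(1, 2)))), 7568) = Add(Mul(Pow(180, Rational(1, 2)), Add(1, Pow(180, Rational(1, 2)))), 7568) = Add(Mul(Mul(6, Pow(5, Rational(1, 2))), Add(1, Mul(6, Pow(5, Rational(1, 2))))), 7568) = Add(Mul(6, Pow(5, Rational(1, 2)), Add(1, Mul(6, Pow(5, Rational(1, 2))))), 7568) = Add(7568, Mul(6, Pow(5, Rational(1, 2)), Add(1, Mul(6, Pow(5, Rational(1, 2))))))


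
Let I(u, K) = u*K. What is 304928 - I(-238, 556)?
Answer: 437256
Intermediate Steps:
I(u, K) = K*u
304928 - I(-238, 556) = 304928 - 556*(-238) = 304928 - 1*(-132328) = 304928 + 132328 = 437256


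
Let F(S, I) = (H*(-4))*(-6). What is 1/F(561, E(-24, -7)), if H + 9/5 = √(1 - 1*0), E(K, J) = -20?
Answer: -5/96 ≈ -0.052083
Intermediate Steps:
H = -⅘ (H = -9/5 + √(1 - 1*0) = -9/5 + √(1 + 0) = -9/5 + √1 = -9/5 + 1 = -⅘ ≈ -0.80000)
F(S, I) = -96/5 (F(S, I) = -⅘*(-4)*(-6) = (16/5)*(-6) = -96/5)
1/F(561, E(-24, -7)) = 1/(-96/5) = -5/96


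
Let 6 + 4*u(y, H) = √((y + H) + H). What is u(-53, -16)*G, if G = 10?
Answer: -15 + 5*I*√85/2 ≈ -15.0 + 23.049*I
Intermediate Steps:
u(y, H) = -3/2 + √(y + 2*H)/4 (u(y, H) = -3/2 + √((y + H) + H)/4 = -3/2 + √((H + y) + H)/4 = -3/2 + √(y + 2*H)/4)
u(-53, -16)*G = (-3/2 + √(-53 + 2*(-16))/4)*10 = (-3/2 + √(-53 - 32)/4)*10 = (-3/2 + √(-85)/4)*10 = (-3/2 + (I*√85)/4)*10 = (-3/2 + I*√85/4)*10 = -15 + 5*I*√85/2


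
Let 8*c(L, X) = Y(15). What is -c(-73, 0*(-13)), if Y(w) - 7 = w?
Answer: -11/4 ≈ -2.7500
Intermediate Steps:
Y(w) = 7 + w
c(L, X) = 11/4 (c(L, X) = (7 + 15)/8 = (⅛)*22 = 11/4)
-c(-73, 0*(-13)) = -1*11/4 = -11/4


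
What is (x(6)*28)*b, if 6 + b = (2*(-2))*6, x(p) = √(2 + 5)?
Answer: -840*√7 ≈ -2222.4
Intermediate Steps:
x(p) = √7
b = -30 (b = -6 + (2*(-2))*6 = -6 - 4*6 = -6 - 24 = -30)
(x(6)*28)*b = (√7*28)*(-30) = (28*√7)*(-30) = -840*√7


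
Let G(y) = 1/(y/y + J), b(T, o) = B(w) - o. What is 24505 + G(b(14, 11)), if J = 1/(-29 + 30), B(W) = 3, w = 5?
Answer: 49011/2 ≈ 24506.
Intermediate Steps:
J = 1 (J = 1/1 = 1)
b(T, o) = 3 - o
G(y) = ½ (G(y) = 1/(y/y + 1) = 1/(1 + 1) = 1/2 = ½)
24505 + G(b(14, 11)) = 24505 + ½ = 49011/2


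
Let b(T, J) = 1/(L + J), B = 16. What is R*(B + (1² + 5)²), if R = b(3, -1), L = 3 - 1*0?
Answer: 26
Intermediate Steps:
L = 3 (L = 3 + 0 = 3)
b(T, J) = 1/(3 + J)
R = ½ (R = 1/(3 - 1) = 1/2 = ½ ≈ 0.50000)
R*(B + (1² + 5)²) = (16 + (1² + 5)²)/2 = (16 + (1 + 5)²)/2 = (16 + 6²)/2 = (16 + 36)/2 = (½)*52 = 26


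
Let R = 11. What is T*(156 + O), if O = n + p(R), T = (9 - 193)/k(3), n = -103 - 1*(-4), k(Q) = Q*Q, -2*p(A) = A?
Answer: -9476/9 ≈ -1052.9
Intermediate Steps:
p(A) = -A/2
k(Q) = Q**2
n = -99 (n = -103 + 4 = -99)
T = -184/9 (T = (9 - 193)/(3**2) = -184/9 ≈ -20.444)
O = -209/2 (O = -99 - 1/2*11 = -99 - 11/2 = -209/2 ≈ -104.50)
T*(156 + O) = -184*(156 - 209/2)/9 = -184/9*103/2 = -9476/9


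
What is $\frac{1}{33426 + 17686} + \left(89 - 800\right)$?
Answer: $- \frac{36340631}{51112} \approx -711.0$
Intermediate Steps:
$\frac{1}{33426 + 17686} + \left(89 - 800\right) = \frac{1}{51112} + \left(89 - 800\right) = \frac{1}{51112} - 711 = - \frac{36340631}{51112}$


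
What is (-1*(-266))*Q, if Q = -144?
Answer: -38304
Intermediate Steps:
(-1*(-266))*Q = -1*(-266)*(-144) = 266*(-144) = -38304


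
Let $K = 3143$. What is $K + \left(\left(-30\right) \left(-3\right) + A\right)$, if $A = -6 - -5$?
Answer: $3232$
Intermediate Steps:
$A = -1$ ($A = -6 + 5 = -1$)
$K + \left(\left(-30\right) \left(-3\right) + A\right) = 3143 - -89 = 3143 + \left(90 - 1\right) = 3143 + 89 = 3232$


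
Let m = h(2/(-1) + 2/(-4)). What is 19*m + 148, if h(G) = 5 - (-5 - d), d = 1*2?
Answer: 376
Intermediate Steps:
d = 2
h(G) = 12 (h(G) = 5 - (-5 - 1*2) = 5 - (-5 - 2) = 5 - 1*(-7) = 5 + 7 = 12)
m = 12
19*m + 148 = 19*12 + 148 = 228 + 148 = 376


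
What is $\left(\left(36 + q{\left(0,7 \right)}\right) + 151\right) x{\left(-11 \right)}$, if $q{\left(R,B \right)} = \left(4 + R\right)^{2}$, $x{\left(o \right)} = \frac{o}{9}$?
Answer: $- \frac{2233}{9} \approx -248.11$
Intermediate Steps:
$x{\left(o \right)} = \frac{o}{9}$ ($x{\left(o \right)} = o \frac{1}{9} = \frac{o}{9}$)
$\left(\left(36 + q{\left(0,7 \right)}\right) + 151\right) x{\left(-11 \right)} = \left(\left(36 + \left(4 + 0\right)^{2}\right) + 151\right) \frac{1}{9} \left(-11\right) = \left(\left(36 + 4^{2}\right) + 151\right) \left(- \frac{11}{9}\right) = \left(\left(36 + 16\right) + 151\right) \left(- \frac{11}{9}\right) = \left(52 + 151\right) \left(- \frac{11}{9}\right) = 203 \left(- \frac{11}{9}\right) = - \frac{2233}{9}$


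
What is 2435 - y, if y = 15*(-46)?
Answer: 3125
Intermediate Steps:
y = -690
2435 - y = 2435 - 1*(-690) = 2435 + 690 = 3125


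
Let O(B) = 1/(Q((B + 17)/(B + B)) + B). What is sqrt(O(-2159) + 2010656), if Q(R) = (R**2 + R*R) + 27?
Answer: sqrt(2376438216913954290990)/34379090 ≈ 1418.0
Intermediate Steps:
Q(R) = 27 + 2*R**2 (Q(R) = (R**2 + R**2) + 27 = 2*R**2 + 27 = 27 + 2*R**2)
O(B) = 1/(27 + B + (17 + B)**2/(2*B**2)) (O(B) = 1/((27 + 2*((B + 17)/(B + B))**2) + B) = 1/((27 + 2*((17 + B)/((2*B)))**2) + B) = 1/((27 + 2*((17 + B)*(1/(2*B)))**2) + B) = 1/((27 + 2*((17 + B)/(2*B))**2) + B) = 1/((27 + 2*((17 + B)**2/(4*B**2))) + B) = 1/((27 + (17 + B)**2/(2*B**2)) + B) = 1/(27 + B + (17 + B)**2/(2*B**2)))
sqrt(O(-2159) + 2010656) = sqrt(2*(-2159)**2/((17 - 2159)**2 + 2*(-2159)**3 + 54*(-2159)**2) + 2010656) = sqrt(2*4661281/((-2142)**2 + 2*(-10063705679) + 54*4661281) + 2010656) = sqrt(2*4661281/(4588164 - 20127411358 + 251709174) + 2010656) = sqrt(2*4661281/(-19871114020) + 2010656) = sqrt(2*4661281*(-1/19871114020) + 2010656) = sqrt(-16129/34379090 + 2010656) = sqrt(69124523566911/34379090) = sqrt(2376438216913954290990)/34379090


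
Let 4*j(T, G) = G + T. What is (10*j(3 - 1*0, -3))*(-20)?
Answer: 0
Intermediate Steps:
j(T, G) = G/4 + T/4 (j(T, G) = (G + T)/4 = G/4 + T/4)
(10*j(3 - 1*0, -3))*(-20) = (10*((¼)*(-3) + (3 - 1*0)/4))*(-20) = (10*(-¾ + (3 + 0)/4))*(-20) = (10*(-¾ + (¼)*3))*(-20) = (10*(-¾ + ¾))*(-20) = (10*0)*(-20) = 0*(-20) = 0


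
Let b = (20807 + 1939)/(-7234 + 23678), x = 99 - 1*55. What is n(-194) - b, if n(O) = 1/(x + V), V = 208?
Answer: -1428887/1035972 ≈ -1.3793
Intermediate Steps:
x = 44 (x = 99 - 55 = 44)
b = 11373/8222 (b = 22746/16444 = 22746*(1/16444) = 11373/8222 ≈ 1.3832)
n(O) = 1/252 (n(O) = 1/(44 + 208) = 1/252)
n(-194) - b = 1/252 - 1*11373/8222 = 1/252 - 11373/8222 = -1428887/1035972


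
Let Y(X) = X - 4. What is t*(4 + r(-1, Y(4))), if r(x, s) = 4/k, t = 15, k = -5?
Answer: 48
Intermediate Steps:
Y(X) = -4 + X
r(x, s) = -⅘ (r(x, s) = 4/(-5) = 4*(-⅕) = -⅘)
t*(4 + r(-1, Y(4))) = 15*(4 - ⅘) = 15*(16/5) = 48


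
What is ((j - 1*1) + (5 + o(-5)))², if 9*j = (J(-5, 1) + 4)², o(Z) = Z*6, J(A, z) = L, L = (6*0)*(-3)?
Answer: 47524/81 ≈ 586.72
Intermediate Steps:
L = 0 (L = 0*(-3) = 0)
J(A, z) = 0
o(Z) = 6*Z
j = 16/9 (j = (0 + 4)²/9 = (⅑)*4² = (⅑)*16 = 16/9 ≈ 1.7778)
((j - 1*1) + (5 + o(-5)))² = ((16/9 - 1*1) + (5 + 6*(-5)))² = ((16/9 - 1) + (5 - 30))² = (7/9 - 25)² = (-218/9)² = 47524/81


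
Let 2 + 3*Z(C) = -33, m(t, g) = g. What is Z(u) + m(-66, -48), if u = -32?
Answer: -179/3 ≈ -59.667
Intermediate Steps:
Z(C) = -35/3 (Z(C) = -⅔ + (⅓)*(-33) = -⅔ - 11 = -35/3)
Z(u) + m(-66, -48) = -35/3 - 48 = -179/3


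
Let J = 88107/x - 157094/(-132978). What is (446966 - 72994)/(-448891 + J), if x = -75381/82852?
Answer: -156195866446779/227933182595509 ≈ -0.68527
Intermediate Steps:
x = -75381/82852 (x = -75381*1/82852 = -75381/82852 ≈ -0.90983)
J = -161784406067263/1670669103 (J = 88107/(-75381/82852) - 157094/(-132978) = 88107*(-82852/75381) - 157094*(-1/132978) = -2433280388/25127 + 78547/66489 = -161784406067263/1670669103 ≈ -96838.)
(446966 - 72994)/(-448891 + J) = (446966 - 72994)/(-448891 - 161784406067263/1670669103) = 373972/(-911732730382036/1670669103) = 373972*(-1670669103/911732730382036) = -156195866446779/227933182595509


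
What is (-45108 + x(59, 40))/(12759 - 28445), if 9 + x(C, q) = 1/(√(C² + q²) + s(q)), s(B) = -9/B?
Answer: 366779508363/127519635034 - 800*√5081/63759817517 ≈ 2.8763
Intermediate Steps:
x(C, q) = -9 + 1/(√(C² + q²) - 9/q)
(-45108 + x(59, 40))/(12759 - 28445) = (-45108 + (81 - 1*40*(-1 + 9*√(59² + 40²)))/(-9 + 40*√(59² + 40²)))/(12759 - 28445) = (-45108 + (81 - 1*40*(-1 + 9*√(3481 + 1600)))/(-9 + 40*√(3481 + 1600)))/(-15686) = (-45108 + (81 - 1*40*(-1 + 9*√5081))/(-9 + 40*√5081))*(-1/15686) = (-45108 + (81 + (40 - 360*√5081))/(-9 + 40*√5081))*(-1/15686) = (-45108 + (121 - 360*√5081)/(-9 + 40*√5081))*(-1/15686) = 22554/7843 - (121 - 360*√5081)/(15686*(-9 + 40*√5081))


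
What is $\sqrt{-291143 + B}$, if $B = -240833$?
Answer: $2 i \sqrt{132994} \approx 729.37 i$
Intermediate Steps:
$\sqrt{-291143 + B} = \sqrt{-291143 - 240833} = \sqrt{-531976} = 2 i \sqrt{132994}$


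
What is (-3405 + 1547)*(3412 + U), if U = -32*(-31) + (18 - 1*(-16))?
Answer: -8245804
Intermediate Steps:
U = 1026 (U = 992 + (18 + 16) = 992 + 34 = 1026)
(-3405 + 1547)*(3412 + U) = (-3405 + 1547)*(3412 + 1026) = -1858*4438 = -8245804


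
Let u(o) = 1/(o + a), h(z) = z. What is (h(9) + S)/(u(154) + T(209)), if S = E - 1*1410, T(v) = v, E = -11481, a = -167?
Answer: -83733/1358 ≈ -61.659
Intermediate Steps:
u(o) = 1/(-167 + o) (u(o) = 1/(o - 167) = 1/(-167 + o))
S = -12891 (S = -11481 - 1*1410 = -11481 - 1410 = -12891)
(h(9) + S)/(u(154) + T(209)) = (9 - 12891)/(1/(-167 + 154) + 209) = -12882/(1/(-13) + 209) = -12882/(-1/13 + 209) = -12882/2716/13 = -12882*13/2716 = -83733/1358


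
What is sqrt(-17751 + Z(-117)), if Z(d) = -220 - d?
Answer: I*sqrt(17854) ≈ 133.62*I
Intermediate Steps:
sqrt(-17751 + Z(-117)) = sqrt(-17751 + (-220 - 1*(-117))) = sqrt(-17751 + (-220 + 117)) = sqrt(-17751 - 103) = sqrt(-17854) = I*sqrt(17854)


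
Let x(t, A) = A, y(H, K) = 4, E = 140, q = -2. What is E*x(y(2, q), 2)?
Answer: 280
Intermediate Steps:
E*x(y(2, q), 2) = 140*2 = 280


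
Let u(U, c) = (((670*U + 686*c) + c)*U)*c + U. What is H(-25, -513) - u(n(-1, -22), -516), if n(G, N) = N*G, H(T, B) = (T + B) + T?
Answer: -3856865289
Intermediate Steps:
H(T, B) = B + 2*T (H(T, B) = (B + T) + T = B + 2*T)
n(G, N) = G*N
u(U, c) = U + U*c*(670*U + 687*c) (u(U, c) = ((670*U + 687*c)*U)*c + U = (U*(670*U + 687*c))*c + U = U*c*(670*U + 687*c) + U = U + U*c*(670*U + 687*c))
H(-25, -513) - u(n(-1, -22), -516) = (-513 + 2*(-25)) - (-1*(-22))*(1 + 687*(-516)**2 + 670*(-1*(-22))*(-516)) = (-513 - 50) - 22*(1 + 687*266256 + 670*22*(-516)) = -563 - 22*(1 + 182917872 - 7605840) = -563 - 22*175312033 = -563 - 1*3856864726 = -563 - 3856864726 = -3856865289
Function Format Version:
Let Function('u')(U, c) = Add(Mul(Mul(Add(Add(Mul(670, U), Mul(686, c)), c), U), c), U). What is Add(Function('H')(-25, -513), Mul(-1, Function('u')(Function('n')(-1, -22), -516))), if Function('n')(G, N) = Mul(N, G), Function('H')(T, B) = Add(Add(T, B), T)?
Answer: -3856865289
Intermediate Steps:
Function('H')(T, B) = Add(B, Mul(2, T)) (Function('H')(T, B) = Add(Add(B, T), T) = Add(B, Mul(2, T)))
Function('n')(G, N) = Mul(G, N)
Function('u')(U, c) = Add(U, Mul(U, c, Add(Mul(670, U), Mul(687, c)))) (Function('u')(U, c) = Add(Mul(Mul(Add(Mul(670, U), Mul(687, c)), U), c), U) = Add(Mul(Mul(U, Add(Mul(670, U), Mul(687, c))), c), U) = Add(Mul(U, c, Add(Mul(670, U), Mul(687, c))), U) = Add(U, Mul(U, c, Add(Mul(670, U), Mul(687, c)))))
Add(Function('H')(-25, -513), Mul(-1, Function('u')(Function('n')(-1, -22), -516))) = Add(Add(-513, Mul(2, -25)), Mul(-1, Mul(Mul(-1, -22), Add(1, Mul(687, Pow(-516, 2)), Mul(670, Mul(-1, -22), -516))))) = Add(Add(-513, -50), Mul(-1, Mul(22, Add(1, Mul(687, 266256), Mul(670, 22, -516))))) = Add(-563, Mul(-1, Mul(22, Add(1, 182917872, -7605840)))) = Add(-563, Mul(-1, Mul(22, 175312033))) = Add(-563, Mul(-1, 3856864726)) = Add(-563, -3856864726) = -3856865289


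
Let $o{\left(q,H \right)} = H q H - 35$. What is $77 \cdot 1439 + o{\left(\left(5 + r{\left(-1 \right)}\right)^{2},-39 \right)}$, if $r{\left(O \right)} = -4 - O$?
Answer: $116852$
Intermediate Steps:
$o{\left(q,H \right)} = -35 + q H^{2}$ ($o{\left(q,H \right)} = q H^{2} - 35 = -35 + q H^{2}$)
$77 \cdot 1439 + o{\left(\left(5 + r{\left(-1 \right)}\right)^{2},-39 \right)} = 77 \cdot 1439 - \left(35 - \left(5 - 3\right)^{2} \left(-39\right)^{2}\right) = 110803 - \left(35 - \left(5 + \left(-4 + 1\right)\right)^{2} \cdot 1521\right) = 110803 - \left(35 - \left(5 - 3\right)^{2} \cdot 1521\right) = 110803 - \left(35 - 2^{2} \cdot 1521\right) = 110803 + \left(-35 + 4 \cdot 1521\right) = 110803 + \left(-35 + 6084\right) = 110803 + 6049 = 116852$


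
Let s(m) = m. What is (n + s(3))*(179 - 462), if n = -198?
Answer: 55185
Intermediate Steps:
(n + s(3))*(179 - 462) = (-198 + 3)*(179 - 462) = -195*(-283) = 55185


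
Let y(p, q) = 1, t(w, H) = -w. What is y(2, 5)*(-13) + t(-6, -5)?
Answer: -7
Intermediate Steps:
y(2, 5)*(-13) + t(-6, -5) = 1*(-13) - 1*(-6) = -13 + 6 = -7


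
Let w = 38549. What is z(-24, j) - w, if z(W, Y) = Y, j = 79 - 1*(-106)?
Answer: -38364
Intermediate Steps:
j = 185 (j = 79 + 106 = 185)
z(-24, j) - w = 185 - 1*38549 = 185 - 38549 = -38364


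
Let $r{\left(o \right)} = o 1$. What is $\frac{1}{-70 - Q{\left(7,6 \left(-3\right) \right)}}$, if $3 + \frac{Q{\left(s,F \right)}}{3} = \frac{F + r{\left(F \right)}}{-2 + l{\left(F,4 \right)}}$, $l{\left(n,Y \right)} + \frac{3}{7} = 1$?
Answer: $- \frac{5}{683} \approx -0.0073206$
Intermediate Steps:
$r{\left(o \right)} = o$
$l{\left(n,Y \right)} = \frac{4}{7}$ ($l{\left(n,Y \right)} = - \frac{3}{7} + 1 = \frac{4}{7}$)
$Q{\left(s,F \right)} = -9 - \frac{21 F}{5}$ ($Q{\left(s,F \right)} = -9 + 3 \frac{F + F}{-2 + \frac{4}{7}} = -9 + 3 \frac{2 F}{- \frac{10}{7}} = -9 + 3 \cdot 2 F \left(- \frac{7}{10}\right) = -9 + 3 \left(- \frac{7 F}{5}\right) = -9 - \frac{21 F}{5}$)
$\frac{1}{-70 - Q{\left(7,6 \left(-3\right) \right)}} = \frac{1}{-70 - \left(-9 - \frac{21 \cdot 6 \left(-3\right)}{5}\right)} = \frac{1}{-70 - \left(-9 - - \frac{378}{5}\right)} = \frac{1}{-70 - \left(-9 + \frac{378}{5}\right)} = \frac{1}{-70 - \frac{333}{5}} = \frac{1}{- \frac{683}{5}} = - \frac{5}{683}$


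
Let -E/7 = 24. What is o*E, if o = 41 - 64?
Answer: 3864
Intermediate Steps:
o = -23
E = -168 (E = -7*24 = -168)
o*E = -23*(-168) = 3864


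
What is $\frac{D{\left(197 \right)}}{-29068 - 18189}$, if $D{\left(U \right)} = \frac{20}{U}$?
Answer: $- \frac{20}{9309629} \approx -2.1483 \cdot 10^{-6}$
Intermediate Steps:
$\frac{D{\left(197 \right)}}{-29068 - 18189} = \frac{20 \cdot \frac{1}{197}}{-29068 - 18189} = \frac{20 \cdot \frac{1}{197}}{-47257} = \frac{20}{197} \left(- \frac{1}{47257}\right) = - \frac{20}{9309629}$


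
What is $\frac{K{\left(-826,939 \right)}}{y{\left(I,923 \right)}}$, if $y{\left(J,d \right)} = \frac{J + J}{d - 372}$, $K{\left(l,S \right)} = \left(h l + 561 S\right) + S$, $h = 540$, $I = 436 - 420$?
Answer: $\frac{22502289}{16} \approx 1.4064 \cdot 10^{6}$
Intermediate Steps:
$I = 16$ ($I = 436 - 420 = 16$)
$K{\left(l,S \right)} = 540 l + 562 S$ ($K{\left(l,S \right)} = \left(540 l + 561 S\right) + S = 540 l + 562 S$)
$y{\left(J,d \right)} = \frac{2 J}{-372 + d}$
$\frac{K{\left(-826,939 \right)}}{y{\left(I,923 \right)}} = \frac{540 \left(-826\right) + 562 \cdot 939}{2 \cdot 16 \frac{1}{-372 + 923}} = \frac{-446040 + 527718}{2 \cdot 16 \cdot \frac{1}{551}} = \frac{81678}{2 \cdot 16 \cdot \frac{1}{551}} = \frac{81678}{\frac{32}{551}} = 81678 \cdot \frac{551}{32} = \frac{22502289}{16}$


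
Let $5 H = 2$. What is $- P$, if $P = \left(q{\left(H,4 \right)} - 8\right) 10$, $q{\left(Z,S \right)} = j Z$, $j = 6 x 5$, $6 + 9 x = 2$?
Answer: $\frac{400}{3} \approx 133.33$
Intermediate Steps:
$x = - \frac{4}{9}$ ($x = - \frac{2}{3} + \frac{1}{9} \cdot 2 = - \frac{2}{3} + \frac{2}{9} = - \frac{4}{9} \approx -0.44444$)
$j = - \frac{40}{3}$ ($j = 6 \left(- \frac{4}{9}\right) 5 = \left(- \frac{8}{3}\right) 5 = - \frac{40}{3} \approx -13.333$)
$H = \frac{2}{5}$ ($H = \frac{1}{5} \cdot 2 = \frac{2}{5} \approx 0.4$)
$q{\left(Z,S \right)} = - \frac{40 Z}{3}$
$P = - \frac{400}{3}$ ($P = \left(\left(- \frac{40}{3}\right) \frac{2}{5} - 8\right) 10 = \left(- \frac{16}{3} - 8\right) 10 = \left(- \frac{40}{3}\right) 10 = - \frac{400}{3} \approx -133.33$)
$- P = \left(-1\right) \left(- \frac{400}{3}\right) = \frac{400}{3}$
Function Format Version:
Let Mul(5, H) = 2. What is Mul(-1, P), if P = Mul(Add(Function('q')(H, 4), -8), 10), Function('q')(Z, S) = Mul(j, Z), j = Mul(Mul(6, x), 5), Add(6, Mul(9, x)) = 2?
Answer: Rational(400, 3) ≈ 133.33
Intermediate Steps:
x = Rational(-4, 9) (x = Add(Rational(-2, 3), Mul(Rational(1, 9), 2)) = Add(Rational(-2, 3), Rational(2, 9)) = Rational(-4, 9) ≈ -0.44444)
j = Rational(-40, 3) (j = Mul(Mul(6, Rational(-4, 9)), 5) = Mul(Rational(-8, 3), 5) = Rational(-40, 3) ≈ -13.333)
H = Rational(2, 5) (H = Mul(Rational(1, 5), 2) = Rational(2, 5) ≈ 0.40000)
Function('q')(Z, S) = Mul(Rational(-40, 3), Z)
P = Rational(-400, 3) (P = Mul(Add(Mul(Rational(-40, 3), Rational(2, 5)), -8), 10) = Mul(Add(Rational(-16, 3), -8), 10) = Mul(Rational(-40, 3), 10) = Rational(-400, 3) ≈ -133.33)
Mul(-1, P) = Mul(-1, Rational(-400, 3)) = Rational(400, 3)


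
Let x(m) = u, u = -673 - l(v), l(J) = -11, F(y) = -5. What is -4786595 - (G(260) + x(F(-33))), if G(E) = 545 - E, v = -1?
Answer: -4786218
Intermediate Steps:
u = -662 (u = -673 - 1*(-11) = -673 + 11 = -662)
x(m) = -662
-4786595 - (G(260) + x(F(-33))) = -4786595 - ((545 - 1*260) - 662) = -4786595 - ((545 - 260) - 662) = -4786595 - (285 - 662) = -4786595 - 1*(-377) = -4786595 + 377 = -4786218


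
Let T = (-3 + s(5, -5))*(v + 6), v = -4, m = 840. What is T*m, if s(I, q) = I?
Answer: 3360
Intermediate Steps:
T = 4 (T = (-3 + 5)*(-4 + 6) = 2*2 = 4)
T*m = 4*840 = 3360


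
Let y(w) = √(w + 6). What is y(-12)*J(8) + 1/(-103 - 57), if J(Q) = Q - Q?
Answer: -1/160 ≈ -0.0062500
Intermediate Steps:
J(Q) = 0
y(w) = √(6 + w)
y(-12)*J(8) + 1/(-103 - 57) = √(6 - 12)*0 + 1/(-103 - 57) = √(-6)*0 + 1/(-160) = (I*√6)*0 - 1/160 = 0 - 1/160 = -1/160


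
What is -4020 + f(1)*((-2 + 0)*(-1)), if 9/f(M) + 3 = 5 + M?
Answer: -4014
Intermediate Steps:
f(M) = 9/(2 + M) (f(M) = 9/(-3 + (5 + M)) = 9/(2 + M))
-4020 + f(1)*((-2 + 0)*(-1)) = -4020 + (9/(2 + 1))*((-2 + 0)*(-1)) = -4020 + (9/3)*(-2*(-1)) = -4020 + (9*(⅓))*2 = -4020 + 3*2 = -4020 + 6 = -4014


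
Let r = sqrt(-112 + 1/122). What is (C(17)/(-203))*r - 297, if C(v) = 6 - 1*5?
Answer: -297 - I*sqrt(1666886)/24766 ≈ -297.0 - 0.052131*I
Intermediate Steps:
C(v) = 1 (C(v) = 6 - 5 = 1)
r = I*sqrt(1666886)/122 (r = sqrt(-112 + 1/122) = sqrt(-13663/122) = I*sqrt(1666886)/122 ≈ 10.583*I)
(C(17)/(-203))*r - 297 = (1/(-203))*(I*sqrt(1666886)/122) - 297 = (1*(-1/203))*(I*sqrt(1666886)/122) - 297 = -I*sqrt(1666886)/24766 - 297 = -297 - I*sqrt(1666886)/24766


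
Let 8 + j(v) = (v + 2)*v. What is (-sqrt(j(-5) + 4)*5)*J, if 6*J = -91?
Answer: 455*sqrt(11)/6 ≈ 251.51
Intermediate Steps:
J = -91/6 (J = (1/6)*(-91) = -91/6 ≈ -15.167)
j(v) = -8 + v*(2 + v) (j(v) = -8 + (v + 2)*v = -8 + (2 + v)*v = -8 + v*(2 + v))
(-sqrt(j(-5) + 4)*5)*J = (-sqrt((-8 + (-5)**2 + 2*(-5)) + 4)*5)*(-91/6) = (-sqrt((-8 + 25 - 10) + 4)*5)*(-91/6) = (-sqrt(7 + 4)*5)*(-91/6) = (-sqrt(11)*5)*(-91/6) = -5*sqrt(11)*(-91/6) = 455*sqrt(11)/6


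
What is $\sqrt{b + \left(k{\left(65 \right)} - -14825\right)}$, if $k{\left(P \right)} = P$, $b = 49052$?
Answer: $\sqrt{63942} \approx 252.87$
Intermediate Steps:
$\sqrt{b + \left(k{\left(65 \right)} - -14825\right)} = \sqrt{49052 + \left(65 - -14825\right)} = \sqrt{49052 + \left(65 + 14825\right)} = \sqrt{49052 + 14890} = \sqrt{63942}$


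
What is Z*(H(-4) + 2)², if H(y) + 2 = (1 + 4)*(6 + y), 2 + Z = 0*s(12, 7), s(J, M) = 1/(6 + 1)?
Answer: -200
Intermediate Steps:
s(J, M) = ⅐ (s(J, M) = 1/7 = ⅐)
Z = -2 (Z = -2 + 0*(⅐) = -2 + 0 = -2)
H(y) = 28 + 5*y (H(y) = -2 + (1 + 4)*(6 + y) = -2 + 5*(6 + y) = -2 + (30 + 5*y) = 28 + 5*y)
Z*(H(-4) + 2)² = -2*((28 + 5*(-4)) + 2)² = -2*((28 - 20) + 2)² = -2*(8 + 2)² = -2*10² = -2*100 = -200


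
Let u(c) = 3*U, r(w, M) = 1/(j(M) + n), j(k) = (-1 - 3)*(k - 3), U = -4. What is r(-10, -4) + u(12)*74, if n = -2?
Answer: -23087/26 ≈ -887.96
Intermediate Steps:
j(k) = 12 - 4*k (j(k) = -4*(-3 + k) = 12 - 4*k)
r(w, M) = 1/(10 - 4*M) (r(w, M) = 1/((12 - 4*M) - 2) = 1/(10 - 4*M))
u(c) = -12 (u(c) = 3*(-4) = -12)
r(-10, -4) + u(12)*74 = -1/(-10 + 4*(-4)) - 12*74 = -1/(-10 - 16) - 888 = -1/(-26) - 888 = -1*(-1/26) - 888 = 1/26 - 888 = -23087/26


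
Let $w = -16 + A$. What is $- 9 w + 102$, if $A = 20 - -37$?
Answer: $-267$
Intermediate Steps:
$A = 57$ ($A = 20 + 37 = 57$)
$w = 41$ ($w = -16 + 57 = 41$)
$- 9 w + 102 = \left(-9\right) 41 + 102 = -369 + 102 = -267$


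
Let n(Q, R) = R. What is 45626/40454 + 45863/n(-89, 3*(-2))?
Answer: -927534023/121362 ≈ -7642.7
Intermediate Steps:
45626/40454 + 45863/n(-89, 3*(-2)) = 45626/40454 + 45863/((3*(-2))) = 45626*(1/40454) + 45863/(-6) = 22813/20227 + 45863*(-⅙) = 22813/20227 - 45863/6 = -927534023/121362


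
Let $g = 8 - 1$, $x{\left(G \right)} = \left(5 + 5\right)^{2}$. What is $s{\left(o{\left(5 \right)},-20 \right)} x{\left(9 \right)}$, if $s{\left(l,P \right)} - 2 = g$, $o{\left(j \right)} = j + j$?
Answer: $900$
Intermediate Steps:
$x{\left(G \right)} = 100$ ($x{\left(G \right)} = 10^{2} = 100$)
$g = 7$ ($g = 8 - 1 = 7$)
$o{\left(j \right)} = 2 j$
$s{\left(l,P \right)} = 9$ ($s{\left(l,P \right)} = 2 + 7 = 9$)
$s{\left(o{\left(5 \right)},-20 \right)} x{\left(9 \right)} = 9 \cdot 100 = 900$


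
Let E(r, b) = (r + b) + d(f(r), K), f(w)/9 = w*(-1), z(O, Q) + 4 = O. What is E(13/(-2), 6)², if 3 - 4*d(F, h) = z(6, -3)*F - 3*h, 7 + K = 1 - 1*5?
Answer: 22201/16 ≈ 1387.6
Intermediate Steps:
K = -11 (K = -7 + (1 - 1*5) = -7 + (1 - 5) = -7 - 4 = -11)
z(O, Q) = -4 + O
f(w) = -9*w (f(w) = 9*(w*(-1)) = 9*(-w) = -9*w)
d(F, h) = ¾ - F/2 + 3*h/4 (d(F, h) = ¾ - ((-4 + 6)*F - 3*h)/4 = ¾ - (2*F - 3*h)/4 = ¾ - (-3*h + 2*F)/4 = ¾ + (-F/2 + 3*h/4) = ¾ - F/2 + 3*h/4)
E(r, b) = -15/2 + b + 11*r/2 (E(r, b) = (r + b) + (¾ - (-9)*r/2 + (¾)*(-11)) = (b + r) + (¾ + 9*r/2 - 33/4) = (b + r) + (-15/2 + 9*r/2) = -15/2 + b + 11*r/2)
E(13/(-2), 6)² = (-15/2 + 6 + 11*(13/(-2))/2)² = (-15/2 + 6 + 11*(13*(-½))/2)² = (-15/2 + 6 + (11/2)*(-13/2))² = (-15/2 + 6 - 143/4)² = (-149/4)² = 22201/16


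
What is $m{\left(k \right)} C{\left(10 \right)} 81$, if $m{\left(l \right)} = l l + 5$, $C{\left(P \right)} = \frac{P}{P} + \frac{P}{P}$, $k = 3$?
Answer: $2268$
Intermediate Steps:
$C{\left(P \right)} = 2$ ($C{\left(P \right)} = 1 + 1 = 2$)
$m{\left(l \right)} = 5 + l^{2}$ ($m{\left(l \right)} = l^{2} + 5 = 5 + l^{2}$)
$m{\left(k \right)} C{\left(10 \right)} 81 = \left(5 + 3^{2}\right) 2 \cdot 81 = \left(5 + 9\right) 2 \cdot 81 = 14 \cdot 2 \cdot 81 = 28 \cdot 81 = 2268$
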